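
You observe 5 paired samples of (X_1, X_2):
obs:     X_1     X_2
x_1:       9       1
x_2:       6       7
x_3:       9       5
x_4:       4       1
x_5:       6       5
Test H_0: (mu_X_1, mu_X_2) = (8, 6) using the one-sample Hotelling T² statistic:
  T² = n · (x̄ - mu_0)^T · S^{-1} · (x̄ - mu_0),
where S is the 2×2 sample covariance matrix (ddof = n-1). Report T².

Step 1 — sample mean vector:
  mean(X_1) = (9 + 6 + 9 + 4 + 6) / 5 = 34/5 = 6.8
  mean(X_2) = (1 + 7 + 5 + 1 + 5) / 5 = 19/5 = 3.8
  x̄ = (6.8, 3.8),  deviation x̄ - mu_0 = (6.8, 3.8) - (8, 6) = (-1.2, -2.2).

Step 2 — sample covariance matrix, S[i,j] = (1/(n-1)) · Σ_k (x_{k,i} - mean_i) · (x_{k,j} - mean_j), divisor n-1 = 4:
  S[X_1,X_1] = ((2.2)·(2.2) + (-0.8)·(-0.8) + (2.2)·(2.2) + (-2.8)·(-2.8) + (-0.8)·(-0.8)) / 4 = 18.8/4 = 4.7
  S[X_1,X_2] = ((2.2)·(-2.8) + (-0.8)·(3.2) + (2.2)·(1.2) + (-2.8)·(-2.8) + (-0.8)·(1.2)) / 4 = 0.8/4 = 0.2
  S[X_2,X_2] = ((-2.8)·(-2.8) + (3.2)·(3.2) + (1.2)·(1.2) + (-2.8)·(-2.8) + (1.2)·(1.2)) / 4 = 28.8/4 = 7.2
  S = [[4.7, 0.2],
 [0.2, 7.2]].

Step 3 — invert S. det(S) = 4.7·7.2 - (0.2)² = 33.8.
  S^{-1} = (1/det) · [[d, -b], [-b, a]] = [[0.213, -0.0059],
 [-0.0059, 0.1391]].

Step 4 — quadratic form (x̄ - mu_0)^T · S^{-1} · (x̄ - mu_0):
  S^{-1} · (x̄ - mu_0) = (-0.2426, -0.2988),
  (x̄ - mu_0)^T · [...] = (-1.2)·(-0.2426) + (-2.2)·(-0.2988) = 0.9485.

Step 5 — scale by n: T² = 5 · 0.9485 = 4.7426.

T² ≈ 4.7426


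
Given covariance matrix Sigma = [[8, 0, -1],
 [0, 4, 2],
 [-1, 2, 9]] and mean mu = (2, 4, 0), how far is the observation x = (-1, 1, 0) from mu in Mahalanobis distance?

Step 1 — centre the observation: (x - mu) = (-3, -3, 0).

Step 2 — invert Sigma (cofactor / det for 3×3, or solve directly):
  Sigma^{-1} = [[0.127, -0.0079, 0.0159],
 [-0.0079, 0.2817, -0.0635],
 [0.0159, -0.0635, 0.127]].

Step 3 — form the quadratic (x - mu)^T · Sigma^{-1} · (x - mu):
  Sigma^{-1} · (x - mu) = (-0.3571, -0.8214, 0.1429).
  (x - mu)^T · [Sigma^{-1} · (x - mu)] = (-3)·(-0.3571) + (-3)·(-0.8214) + (0)·(0.1429) = 3.5357.

Step 4 — take square root: d = √(3.5357) ≈ 1.8803.

d(x, mu) = √(3.5357) ≈ 1.8803


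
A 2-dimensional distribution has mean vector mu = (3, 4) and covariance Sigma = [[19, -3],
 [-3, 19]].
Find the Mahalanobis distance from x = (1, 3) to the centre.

Step 1 — centre the observation: (x - mu) = (-2, -1).

Step 2 — invert Sigma. det(Sigma) = 19·19 - (-3)² = 352.
  Sigma^{-1} = (1/det) · [[d, -b], [-b, a]] = [[0.054, 0.0085],
 [0.0085, 0.054]].

Step 3 — form the quadratic (x - mu)^T · Sigma^{-1} · (x - mu):
  Sigma^{-1} · (x - mu) = (-0.1165, -0.071).
  (x - mu)^T · [Sigma^{-1} · (x - mu)] = (-2)·(-0.1165) + (-1)·(-0.071) = 0.304.

Step 4 — take square root: d = √(0.304) ≈ 0.5513.

d(x, mu) = √(0.304) ≈ 0.5513


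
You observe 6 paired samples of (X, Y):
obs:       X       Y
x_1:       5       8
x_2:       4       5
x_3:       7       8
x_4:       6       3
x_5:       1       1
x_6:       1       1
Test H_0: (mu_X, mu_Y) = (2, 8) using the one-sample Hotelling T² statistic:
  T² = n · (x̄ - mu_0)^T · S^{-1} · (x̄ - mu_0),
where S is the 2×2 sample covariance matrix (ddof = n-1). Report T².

Step 1 — sample mean vector:
  mean(X) = (5 + 4 + 7 + 6 + 1 + 1) / 6 = 24/6 = 4
  mean(Y) = (8 + 5 + 8 + 3 + 1 + 1) / 6 = 26/6 = 4.3333
  x̄ = (4, 4.3333),  deviation x̄ - mu_0 = (4, 4.3333) - (2, 8) = (2, -3.6667).

Step 2 — sample covariance matrix, S[i,j] = (1/(n-1)) · Σ_k (x_{k,i} - mean_i) · (x_{k,j} - mean_j), divisor n-1 = 5:
  S[X,X] = ((1)·(1) + (0)·(0) + (3)·(3) + (2)·(2) + (-3)·(-3) + (-3)·(-3)) / 5 = 32/5 = 6.4
  S[X,Y] = ((1)·(3.6667) + (0)·(0.6667) + (3)·(3.6667) + (2)·(-1.3333) + (-3)·(-3.3333) + (-3)·(-3.3333)) / 5 = 32/5 = 6.4
  S[Y,Y] = ((3.6667)·(3.6667) + (0.6667)·(0.6667) + (3.6667)·(3.6667) + (-1.3333)·(-1.3333) + (-3.3333)·(-3.3333) + (-3.3333)·(-3.3333)) / 5 = 51.3333/5 = 10.2667
  S = [[6.4, 6.4],
 [6.4, 10.2667]].

Step 3 — invert S. det(S) = 6.4·10.2667 - (6.4)² = 24.7467.
  S^{-1} = (1/det) · [[d, -b], [-b, a]] = [[0.4149, -0.2586],
 [-0.2586, 0.2586]].

Step 4 — quadratic form (x̄ - mu_0)^T · S^{-1} · (x̄ - mu_0):
  S^{-1} · (x̄ - mu_0) = (1.778, -1.4655),
  (x̄ - mu_0)^T · [...] = (2)·(1.778) + (-3.6667)·(-1.4655) = 8.9296.

Step 5 — scale by n: T² = 6 · 8.9296 = 53.5776.

T² ≈ 53.5776


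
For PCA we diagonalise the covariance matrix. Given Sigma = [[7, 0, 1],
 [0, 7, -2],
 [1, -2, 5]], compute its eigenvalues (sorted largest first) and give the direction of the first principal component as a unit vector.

Step 1 — characteristic polynomial p(λ) = det(λI - Sigma) = λ³ - tr·λ² + c_1·λ - det, where tr = trace, c_1 = sum of the principal 2×2 minors, det = det(Sigma):
  tr = 7 + 7 + 5 = 19,
  c_1 = (7·7 - (0)²) + (7·5 - (1)²) + (7·5 - (-2)²) = 49 + 34 + 31 = 114,
  det = 7·(7·5 - (-2)²) - (0)·((0)·5 - (-2)·(1)) + (1)·((0)·(-2) - 7·(1)) = 7·(31) - (0)·(2) + (1)·(-7) = 210.
  So p(λ) = λ³ - 19λ² + 114λ - 210.
Step 2 — look for an integer root (rational root theorem: any rational root is an integer divisor of 210). Testing λ = 7:
  p(7) = 343 - 931 + 798 - 210 = 0  ✓
  Dividing out (λ - 7): p(λ) = (λ - 7)(λ² - 12λ + 30).
Step 3 — remaining eigenvalues from the quadratic λ² - 12λ + 30 = 0:
  Δ = 12² - 4·30 = 144 - 120 = 24,  λ = (12 ± √24)/2 = (12 ± 4.899)/2 ≈ 8.4495 or 3.5505.
  Sorted: λ_1 = 8.4495,  λ_2 = 7,  λ_3 = 3.5505  (check: sum = 19 = tr ✓).

Step 4 — unit eigenvector for λ_1 ≈ 8.4495: v spans the null space of (Sigma - λ_1 I), whose rows are
  r_1 = (-1.4495, 0, 1),  r_2 = (0, -1.4495, -2),  r_3 = (1, -2, -3.4495).
  v is orthogonal to every row, so take v ∝ r_1 × r_2 = ((0)·(-2) - (1)·(-1.4495), (1)·(0) - (-1.4495)·(-2), (-1.4495)·(-1.4495) - (0)·(0)) ≈ (1.4495, -2.899, 2.101).
  Let u = (1.4495, -2.899, 2.101).
  ||u|| = √((1.4495)² + (-2.899)² + (2.101)²) = √(14.9194) ≈ 3.8626,  v_1 = u/||u|| ≈ (0.3753, -0.7505, 0.5439) (||v_1|| = 1).

λ_1 = 8.4495,  λ_2 = 7,  λ_3 = 3.5505;  v_1 ≈ (0.3753, -0.7505, 0.5439)


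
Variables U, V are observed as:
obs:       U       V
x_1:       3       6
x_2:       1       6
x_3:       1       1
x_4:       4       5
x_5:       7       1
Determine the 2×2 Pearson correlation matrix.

Step 1 — column means:
  mean(U) = (3 + 1 + 1 + 4 + 7) / 5 = 16/5 = 3.2
  mean(V) = (6 + 6 + 1 + 5 + 1) / 5 = 19/5 = 3.8

Step 2 — sample variances and covariances s[i,j] = (1/(n-1)) · Σ_k (x_{k,i} - mean_i) · (x_{k,j} - mean_j), with n-1 = 4:
  s[U,U] = ((-0.2)·(-0.2) + (-2.2)·(-2.2) + (-2.2)·(-2.2) + (0.8)·(0.8) + (3.8)·(3.8)) / 4 = 24.8/4 = 6.2
  s[U,V] = ((-0.2)·(2.2) + (-2.2)·(2.2) + (-2.2)·(-2.8) + (0.8)·(1.2) + (3.8)·(-2.8)) / 4 = -8.8/4 = -2.2
  s[V,V] = ((2.2)·(2.2) + (2.2)·(2.2) + (-2.8)·(-2.8) + (1.2)·(1.2) + (-2.8)·(-2.8)) / 4 = 26.8/4 = 6.7
  Sample standard deviations s_i = √(s[i,i]):
  s(U) = √(6.2) = 2.49
  s(V) = √(6.7) = 2.5884

Step 3 — r_{ij} = s_{ij} / (s_i · s_j):
  r[U,U] = 1 (diagonal).
  r[U,V] = -2.2 / (2.49 · 2.5884) = -2.2 / 6.4452 = -0.3413
  r[V,V] = 1 (diagonal).

R is symmetric with unit diagonal. Assembling:

R = [[1, -0.3413],
 [-0.3413, 1]]


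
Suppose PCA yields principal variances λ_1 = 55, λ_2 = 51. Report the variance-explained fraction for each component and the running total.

Step 1 — total variance = trace(Sigma) = Σ λ_i = 55 + 51 = 106.

Step 2 — fraction explained by component i = λ_i / Σ λ:
  PC1: 55/106 = 0.5189
  PC2: 51/106 = 0.4811

Step 3 — cumulative fraction after k components = (λ_1 + ... + λ_k) / Σ λ:
  k = 1: 55/106 = 0.5189
  k = 2: (55 + 51)/106 = 106/106 = 1

Summary (fraction, with percent):

explained: PC1 0.5189 (51.89%), PC2 0.4811 (48.11%);  cumulative: 0.5189, 1


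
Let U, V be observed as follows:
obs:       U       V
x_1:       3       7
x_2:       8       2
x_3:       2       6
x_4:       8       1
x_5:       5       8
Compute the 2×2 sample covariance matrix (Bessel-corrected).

Step 1 — column means:
  mean(U) = (3 + 8 + 2 + 8 + 5) / 5 = 26/5 = 5.2
  mean(V) = (7 + 2 + 6 + 1 + 8) / 5 = 24/5 = 4.8

Step 2 — sample covariance S[i,j] = (1/(n-1)) · Σ_k (x_{k,i} - mean_i) · (x_{k,j} - mean_j), with n-1 = 4.
  S[U,U] = ((-2.2)·(-2.2) + (2.8)·(2.8) + (-3.2)·(-3.2) + (2.8)·(2.8) + (-0.2)·(-0.2)) / 4 = 30.8/4 = 7.7
  S[U,V] = ((-2.2)·(2.2) + (2.8)·(-2.8) + (-3.2)·(1.2) + (2.8)·(-3.8) + (-0.2)·(3.2)) / 4 = -27.8/4 = -6.95
  S[V,V] = ((2.2)·(2.2) + (-2.8)·(-2.8) + (1.2)·(1.2) + (-3.8)·(-3.8) + (3.2)·(3.2)) / 4 = 38.8/4 = 9.7

S is symmetric (S[j,i] = S[i,j]). Assembling:

S = [[7.7, -6.95],
 [-6.95, 9.7]]


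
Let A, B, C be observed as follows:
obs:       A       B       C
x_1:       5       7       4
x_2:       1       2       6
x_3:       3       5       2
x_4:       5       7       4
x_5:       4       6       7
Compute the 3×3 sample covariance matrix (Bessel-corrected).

Step 1 — column means:
  mean(A) = (5 + 1 + 3 + 5 + 4) / 5 = 18/5 = 3.6
  mean(B) = (7 + 2 + 5 + 7 + 6) / 5 = 27/5 = 5.4
  mean(C) = (4 + 6 + 2 + 4 + 7) / 5 = 23/5 = 4.6

Step 2 — sample covariance S[i,j] = (1/(n-1)) · Σ_k (x_{k,i} - mean_i) · (x_{k,j} - mean_j), with n-1 = 4.
  S[A,A] = ((1.4)·(1.4) + (-2.6)·(-2.6) + (-0.6)·(-0.6) + (1.4)·(1.4) + (0.4)·(0.4)) / 4 = 11.2/4 = 2.8
  S[A,B] = ((1.4)·(1.6) + (-2.6)·(-3.4) + (-0.6)·(-0.4) + (1.4)·(1.6) + (0.4)·(0.6)) / 4 = 13.8/4 = 3.45
  S[A,C] = ((1.4)·(-0.6) + (-2.6)·(1.4) + (-0.6)·(-2.6) + (1.4)·(-0.6) + (0.4)·(2.4)) / 4 = -2.8/4 = -0.7
  S[B,B] = ((1.6)·(1.6) + (-3.4)·(-3.4) + (-0.4)·(-0.4) + (1.6)·(1.6) + (0.6)·(0.6)) / 4 = 17.2/4 = 4.3
  S[B,C] = ((1.6)·(-0.6) + (-3.4)·(1.4) + (-0.4)·(-2.6) + (1.6)·(-0.6) + (0.6)·(2.4)) / 4 = -4.2/4 = -1.05
  S[C,C] = ((-0.6)·(-0.6) + (1.4)·(1.4) + (-2.6)·(-2.6) + (-0.6)·(-0.6) + (2.4)·(2.4)) / 4 = 15.2/4 = 3.8

S is symmetric (S[j,i] = S[i,j]). Assembling:

S = [[2.8, 3.45, -0.7],
 [3.45, 4.3, -1.05],
 [-0.7, -1.05, 3.8]]


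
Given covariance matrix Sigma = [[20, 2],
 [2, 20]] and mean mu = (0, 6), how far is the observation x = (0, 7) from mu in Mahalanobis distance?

Step 1 — centre the observation: (x - mu) = (0, 1).

Step 2 — invert Sigma. det(Sigma) = 20·20 - (2)² = 396.
  Sigma^{-1} = (1/det) · [[d, -b], [-b, a]] = [[0.0505, -0.0051],
 [-0.0051, 0.0505]].

Step 3 — form the quadratic (x - mu)^T · Sigma^{-1} · (x - mu):
  Sigma^{-1} · (x - mu) = (-0.0051, 0.0505).
  (x - mu)^T · [Sigma^{-1} · (x - mu)] = (0)·(-0.0051) + (1)·(0.0505) = 0.0505.

Step 4 — take square root: d = √(0.0505) ≈ 0.2247.

d(x, mu) = √(0.0505) ≈ 0.2247


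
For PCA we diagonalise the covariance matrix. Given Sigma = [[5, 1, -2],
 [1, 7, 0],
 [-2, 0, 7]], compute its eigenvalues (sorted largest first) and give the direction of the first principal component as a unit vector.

Step 1 — characteristic polynomial p(λ) = det(λI - Sigma) = λ³ - tr·λ² + c_1·λ - det, where tr = trace, c_1 = sum of the principal 2×2 minors, det = det(Sigma):
  tr = 5 + 7 + 7 = 19,
  c_1 = (5·7 - (1)²) + (5·7 - (-2)²) + (7·7 - (0)²) = 34 + 31 + 49 = 114,
  det = 5·(7·7 - (0)²) - (1)·((1)·7 - (0)·(-2)) + (-2)·((1)·(0) - 7·(-2)) = 5·(49) - (1)·(7) + (-2)·(14) = 210.
  So p(λ) = λ³ - 19λ² + 114λ - 210.
Step 2 — look for an integer root (rational root theorem: any rational root is an integer divisor of 210). Testing λ = 7:
  p(7) = 343 - 931 + 798 - 210 = 0  ✓
  Dividing out (λ - 7): p(λ) = (λ - 7)(λ² - 12λ + 30).
Step 3 — remaining eigenvalues from the quadratic λ² - 12λ + 30 = 0:
  Δ = 12² - 4·30 = 144 - 120 = 24,  λ = (12 ± √24)/2 = (12 ± 4.899)/2 ≈ 8.4495 or 3.5505.
  Sorted: λ_1 = 8.4495,  λ_2 = 7,  λ_3 = 3.5505  (check: sum = 19 = tr ✓).

Step 4 — unit eigenvector for λ_1 ≈ 8.4495: v spans the null space of (Sigma - λ_1 I), whose rows are
  r_1 = (-3.4495, 1, -2),  r_2 = (1, -1.4495, 0),  r_3 = (-2, 0, -1.4495).
  v is orthogonal to every row, so take v ∝ r_1 × r_2 = ((1)·(0) - (-2)·(-1.4495), (-2)·(1) - (-3.4495)·(0), (-3.4495)·(-1.4495) - (1)·(1)) ≈ (-2.899, -2, 4).
  Rescale (multiply by -1 so the first nonzero entry is positive): u = (2.899, 2, -4).
  ||u|| = √((2.899)² + (2)² + (-4)²) = √(28.4041) ≈ 5.3295,  v_1 = u/||u|| ≈ (0.5439, 0.3753, -0.7505) (||v_1|| = 1).

λ_1 = 8.4495,  λ_2 = 7,  λ_3 = 3.5505;  v_1 ≈ (0.5439, 0.3753, -0.7505)


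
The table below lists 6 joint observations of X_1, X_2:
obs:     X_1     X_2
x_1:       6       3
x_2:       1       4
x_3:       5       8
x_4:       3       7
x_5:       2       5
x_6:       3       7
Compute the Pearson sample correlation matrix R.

Step 1 — column means:
  mean(X_1) = (6 + 1 + 5 + 3 + 2 + 3) / 6 = 20/6 = 3.3333
  mean(X_2) = (3 + 4 + 8 + 7 + 5 + 7) / 6 = 34/6 = 5.6667

Step 2 — sample variances and covariances s[i,j] = (1/(n-1)) · Σ_k (x_{k,i} - mean_i) · (x_{k,j} - mean_j), with n-1 = 5:
  s[X_1,X_1] = ((2.6667)·(2.6667) + (-2.3333)·(-2.3333) + (1.6667)·(1.6667) + (-0.3333)·(-0.3333) + (-1.3333)·(-1.3333) + (-0.3333)·(-0.3333)) / 5 = 17.3333/5 = 3.4667
  s[X_1,X_2] = ((2.6667)·(-2.6667) + (-2.3333)·(-1.6667) + (1.6667)·(2.3333) + (-0.3333)·(1.3333) + (-1.3333)·(-0.6667) + (-0.3333)·(1.3333)) / 5 = 0.6667/5 = 0.1333
  s[X_2,X_2] = ((-2.6667)·(-2.6667) + (-1.6667)·(-1.6667) + (2.3333)·(2.3333) + (1.3333)·(1.3333) + (-0.6667)·(-0.6667) + (1.3333)·(1.3333)) / 5 = 19.3333/5 = 3.8667
  Sample standard deviations s_i = √(s[i,i]):
  s(X_1) = √(3.4667) = 1.8619
  s(X_2) = √(3.8667) = 1.9664

Step 3 — r_{ij} = s_{ij} / (s_i · s_j):
  r[X_1,X_1] = 1 (diagonal).
  r[X_1,X_2] = 0.1333 / (1.8619 · 1.9664) = 0.1333 / 3.6612 = 0.0364
  r[X_2,X_2] = 1 (diagonal).

R is symmetric with unit diagonal. Assembling:

R = [[1, 0.0364],
 [0.0364, 1]]


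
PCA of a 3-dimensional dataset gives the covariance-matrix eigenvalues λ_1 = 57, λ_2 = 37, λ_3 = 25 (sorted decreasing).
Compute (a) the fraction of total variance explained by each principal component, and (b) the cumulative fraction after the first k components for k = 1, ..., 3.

Step 1 — total variance = trace(Sigma) = Σ λ_i = 57 + 37 + 25 = 119.

Step 2 — fraction explained by component i = λ_i / Σ λ:
  PC1: 57/119 = 0.479
  PC2: 37/119 = 0.3109
  PC3: 25/119 = 0.2101

Step 3 — cumulative fraction after k components = (λ_1 + ... + λ_k) / Σ λ:
  k = 1: 57/119 = 0.479
  k = 2: (57 + 37)/119 = 94/119 = 0.7899
  k = 3: (57 + 37 + 25)/119 = 119/119 = 1

Summary (fraction, with percent):

explained: PC1 0.479 (47.9%), PC2 0.3109 (31.09%), PC3 0.2101 (21.01%);  cumulative: 0.479, 0.7899, 1


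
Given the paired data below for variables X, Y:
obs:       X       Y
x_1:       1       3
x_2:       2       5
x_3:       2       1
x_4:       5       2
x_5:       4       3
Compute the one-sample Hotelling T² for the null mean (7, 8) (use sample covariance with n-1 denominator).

Step 1 — sample mean vector:
  mean(X) = (1 + 2 + 2 + 5 + 4) / 5 = 14/5 = 2.8
  mean(Y) = (3 + 5 + 1 + 2 + 3) / 5 = 14/5 = 2.8
  x̄ = (2.8, 2.8),  deviation x̄ - mu_0 = (2.8, 2.8) - (7, 8) = (-4.2, -5.2).

Step 2 — sample covariance matrix, S[i,j] = (1/(n-1)) · Σ_k (x_{k,i} - mean_i) · (x_{k,j} - mean_j), divisor n-1 = 4:
  S[X,X] = ((-1.8)·(-1.8) + (-0.8)·(-0.8) + (-0.8)·(-0.8) + (2.2)·(2.2) + (1.2)·(1.2)) / 4 = 10.8/4 = 2.7
  S[X,Y] = ((-1.8)·(0.2) + (-0.8)·(2.2) + (-0.8)·(-1.8) + (2.2)·(-0.8) + (1.2)·(0.2)) / 4 = -2.2/4 = -0.55
  S[Y,Y] = ((0.2)·(0.2) + (2.2)·(2.2) + (-1.8)·(-1.8) + (-0.8)·(-0.8) + (0.2)·(0.2)) / 4 = 8.8/4 = 2.2
  S = [[2.7, -0.55],
 [-0.55, 2.2]].

Step 3 — invert S. det(S) = 2.7·2.2 - (-0.55)² = 5.6375.
  S^{-1} = (1/det) · [[d, -b], [-b, a]] = [[0.3902, 0.0976],
 [0.0976, 0.4789]].

Step 4 — quadratic form (x̄ - mu_0)^T · S^{-1} · (x̄ - mu_0):
  S^{-1} · (x̄ - mu_0) = (-2.1463, -2.9002),
  (x̄ - mu_0)^T · [...] = (-4.2)·(-2.1463) + (-5.2)·(-2.9002) = 24.0958.

Step 5 — scale by n: T² = 5 · 24.0958 = 120.4789.

T² ≈ 120.4789


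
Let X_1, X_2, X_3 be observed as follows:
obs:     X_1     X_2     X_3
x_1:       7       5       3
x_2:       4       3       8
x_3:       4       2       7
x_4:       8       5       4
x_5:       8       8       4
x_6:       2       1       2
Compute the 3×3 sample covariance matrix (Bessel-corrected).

Step 1 — column means:
  mean(X_1) = (7 + 4 + 4 + 8 + 8 + 2) / 6 = 33/6 = 5.5
  mean(X_2) = (5 + 3 + 2 + 5 + 8 + 1) / 6 = 24/6 = 4
  mean(X_3) = (3 + 8 + 7 + 4 + 4 + 2) / 6 = 28/6 = 4.6667

Step 2 — sample covariance S[i,j] = (1/(n-1)) · Σ_k (x_{k,i} - mean_i) · (x_{k,j} - mean_j), with n-1 = 5.
  S[X_1,X_1] = ((1.5)·(1.5) + (-1.5)·(-1.5) + (-1.5)·(-1.5) + (2.5)·(2.5) + (2.5)·(2.5) + (-3.5)·(-3.5)) / 5 = 31.5/5 = 6.3
  S[X_1,X_2] = ((1.5)·(1) + (-1.5)·(-1) + (-1.5)·(-2) + (2.5)·(1) + (2.5)·(4) + (-3.5)·(-3)) / 5 = 29/5 = 5.8
  S[X_1,X_3] = ((1.5)·(-1.6667) + (-1.5)·(3.3333) + (-1.5)·(2.3333) + (2.5)·(-0.6667) + (2.5)·(-0.6667) + (-3.5)·(-2.6667)) / 5 = -5/5 = -1
  S[X_2,X_2] = ((1)·(1) + (-1)·(-1) + (-2)·(-2) + (1)·(1) + (4)·(4) + (-3)·(-3)) / 5 = 32/5 = 6.4
  S[X_2,X_3] = ((1)·(-1.6667) + (-1)·(3.3333) + (-2)·(2.3333) + (1)·(-0.6667) + (4)·(-0.6667) + (-3)·(-2.6667)) / 5 = -5/5 = -1
  S[X_3,X_3] = ((-1.6667)·(-1.6667) + (3.3333)·(3.3333) + (2.3333)·(2.3333) + (-0.6667)·(-0.6667) + (-0.6667)·(-0.6667) + (-2.6667)·(-2.6667)) / 5 = 27.3333/5 = 5.4667

S is symmetric (S[j,i] = S[i,j]). Assembling:

S = [[6.3, 5.8, -1],
 [5.8, 6.4, -1],
 [-1, -1, 5.4667]]


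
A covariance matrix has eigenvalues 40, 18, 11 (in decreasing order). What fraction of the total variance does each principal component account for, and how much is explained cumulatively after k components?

Step 1 — total variance = trace(Sigma) = Σ λ_i = 40 + 18 + 11 = 69.

Step 2 — fraction explained by component i = λ_i / Σ λ:
  PC1: 40/69 = 0.5797
  PC2: 18/69 = 0.2609
  PC3: 11/69 = 0.1594

Step 3 — cumulative fraction after k components = (λ_1 + ... + λ_k) / Σ λ:
  k = 1: 40/69 = 0.5797
  k = 2: (40 + 18)/69 = 58/69 = 0.8406
  k = 3: (40 + 18 + 11)/69 = 69/69 = 1

Summary (fraction, with percent):

explained: PC1 0.5797 (57.97%), PC2 0.2609 (26.09%), PC3 0.1594 (15.94%);  cumulative: 0.5797, 0.8406, 1


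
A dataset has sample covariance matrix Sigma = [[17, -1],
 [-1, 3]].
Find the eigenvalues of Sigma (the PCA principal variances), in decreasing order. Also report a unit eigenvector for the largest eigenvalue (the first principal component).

Step 1 — characteristic polynomial of 2×2 Sigma:
  det(Sigma - λI) = λ² - trace · λ + det = 0.
  trace = 17 + 3 = 20, det = 17·3 - (-1)² = 50.
Step 2 — discriminant:
  Δ = trace² - 4·det = 400 - 200 = 200.
Step 3 — eigenvalues:
  λ = (trace ± √Δ)/2 = (20 ± 14.1421)/2,
  λ_1 = 17.0711,  λ_2 = 2.9289.

Step 4 — unit eigenvector for λ_1: solve (Sigma - λ_1 I)v = 0. First row:
  (17 - 17.0711)·v_x + (-1)·v_y = 0, i.e. (-0.0711)·v_x + (-1)·v_y = 0,
  so v ∝ (b, λ_1 - a) = (-1, 0.0711); multiply by -1 so the first entry is positive: u = (1, -0.0711).
  ||u|| = √((1)² + (-0.0711)²) = √(1.0051) ≈ 1.0025,
  v_1 = u/||u|| ≈ (0.9975, -0.0709) (||v_1|| = 1).

λ_1 = 17.0711,  λ_2 = 2.9289;  v_1 ≈ (0.9975, -0.0709)


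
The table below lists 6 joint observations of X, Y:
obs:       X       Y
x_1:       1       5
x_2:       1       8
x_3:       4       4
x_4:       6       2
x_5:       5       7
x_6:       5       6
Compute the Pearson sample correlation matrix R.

Step 1 — column means:
  mean(X) = (1 + 1 + 4 + 6 + 5 + 5) / 6 = 22/6 = 3.6667
  mean(Y) = (5 + 8 + 4 + 2 + 7 + 6) / 6 = 32/6 = 5.3333

Step 2 — sample variances and covariances s[i,j] = (1/(n-1)) · Σ_k (x_{k,i} - mean_i) · (x_{k,j} - mean_j), with n-1 = 5:
  s[X,X] = ((-2.6667)·(-2.6667) + (-2.6667)·(-2.6667) + (0.3333)·(0.3333) + (2.3333)·(2.3333) + (1.3333)·(1.3333) + (1.3333)·(1.3333)) / 5 = 23.3333/5 = 4.6667
  s[X,Y] = ((-2.6667)·(-0.3333) + (-2.6667)·(2.6667) + (0.3333)·(-1.3333) + (2.3333)·(-3.3333) + (1.3333)·(1.6667) + (1.3333)·(0.6667)) / 5 = -11.3333/5 = -2.2667
  s[Y,Y] = ((-0.3333)·(-0.3333) + (2.6667)·(2.6667) + (-1.3333)·(-1.3333) + (-3.3333)·(-3.3333) + (1.6667)·(1.6667) + (0.6667)·(0.6667)) / 5 = 23.3333/5 = 4.6667
  Sample standard deviations s_i = √(s[i,i]):
  s(X) = √(4.6667) = 2.1602
  s(Y) = √(4.6667) = 2.1602

Step 3 — r_{ij} = s_{ij} / (s_i · s_j):
  r[X,X] = 1 (diagonal).
  r[X,Y] = -2.2667 / (2.1602 · 2.1602) = -2.2667 / 4.6667 = -0.4857
  r[Y,Y] = 1 (diagonal).

R is symmetric with unit diagonal. Assembling:

R = [[1, -0.4857],
 [-0.4857, 1]]


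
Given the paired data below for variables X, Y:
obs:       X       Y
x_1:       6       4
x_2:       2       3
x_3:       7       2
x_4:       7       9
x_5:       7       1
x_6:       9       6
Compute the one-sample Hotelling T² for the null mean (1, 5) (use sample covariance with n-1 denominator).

Step 1 — sample mean vector:
  mean(X) = (6 + 2 + 7 + 7 + 7 + 9) / 6 = 38/6 = 6.3333
  mean(Y) = (4 + 3 + 2 + 9 + 1 + 6) / 6 = 25/6 = 4.1667
  x̄ = (6.3333, 4.1667),  deviation x̄ - mu_0 = (6.3333, 4.1667) - (1, 5) = (5.3333, -0.8333).

Step 2 — sample covariance matrix, S[i,j] = (1/(n-1)) · Σ_k (x_{k,i} - mean_i) · (x_{k,j} - mean_j), divisor n-1 = 5:
  S[X,X] = ((-0.3333)·(-0.3333) + (-4.3333)·(-4.3333) + (0.6667)·(0.6667) + (0.6667)·(0.6667) + (0.6667)·(0.6667) + (2.6667)·(2.6667)) / 5 = 27.3333/5 = 5.4667
  S[X,Y] = ((-0.3333)·(-0.1667) + (-4.3333)·(-1.1667) + (0.6667)·(-2.1667) + (0.6667)·(4.8333) + (0.6667)·(-3.1667) + (2.6667)·(1.8333)) / 5 = 9.6667/5 = 1.9333
  S[Y,Y] = ((-0.1667)·(-0.1667) + (-1.1667)·(-1.1667) + (-2.1667)·(-2.1667) + (4.8333)·(4.8333) + (-3.1667)·(-3.1667) + (1.8333)·(1.8333)) / 5 = 42.8333/5 = 8.5667
  S = [[5.4667, 1.9333],
 [1.9333, 8.5667]].

Step 3 — invert S. det(S) = 5.4667·8.5667 - (1.9333)² = 43.0933.
  S^{-1} = (1/det) · [[d, -b], [-b, a]] = [[0.1988, -0.0449],
 [-0.0449, 0.1269]].

Step 4 — quadratic form (x̄ - mu_0)^T · S^{-1} · (x̄ - mu_0):
  S^{-1} · (x̄ - mu_0) = (1.0976, -0.345),
  (x̄ - mu_0)^T · [...] = (5.3333)·(1.0976) + (-0.8333)·(-0.345) = 6.1415.

Step 5 — scale by n: T² = 6 · 6.1415 = 36.8487.

T² ≈ 36.8487


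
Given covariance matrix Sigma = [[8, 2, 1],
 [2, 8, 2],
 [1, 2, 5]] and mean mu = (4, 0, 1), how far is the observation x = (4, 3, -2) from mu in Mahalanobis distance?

Step 1 — centre the observation: (x - mu) = (0, 3, -3).

Step 2 — invert Sigma (cofactor / det for 3×3, or solve directly):
  Sigma^{-1} = [[0.1343, -0.0299, -0.0149],
 [-0.0299, 0.1455, -0.0522],
 [-0.0149, -0.0522, 0.2239]].

Step 3 — form the quadratic (x - mu)^T · Sigma^{-1} · (x - mu):
  Sigma^{-1} · (x - mu) = (-0.0448, 0.5933, -0.8284).
  (x - mu)^T · [Sigma^{-1} · (x - mu)] = (0)·(-0.0448) + (3)·(0.5933) + (-3)·(-0.8284) = 4.2649.

Step 4 — take square root: d = √(4.2649) ≈ 2.0652.

d(x, mu) = √(4.2649) ≈ 2.0652


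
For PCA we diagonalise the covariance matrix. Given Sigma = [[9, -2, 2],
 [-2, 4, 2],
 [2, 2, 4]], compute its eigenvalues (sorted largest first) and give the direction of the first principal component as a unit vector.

Step 1 — characteristic polynomial p(λ) = det(λI - Sigma) = λ³ - tr·λ² + c_1·λ - det, where tr = trace, c_1 = sum of the principal 2×2 minors, det = det(Sigma):
  tr = 9 + 4 + 4 = 17,
  c_1 = (9·4 - (-2)²) + (9·4 - (2)²) + (4·4 - (2)²) = 32 + 32 + 12 = 76,
  det = 9·(4·4 - (2)²) - (-2)·((-2)·4 - (2)·(2)) + (2)·((-2)·(2) - 4·(2)) = 9·(12) - (-2)·(-12) + (2)·(-12) = 60.
  So p(λ) = λ³ - 17λ² + 76λ - 60.
Step 2 — look for an integer root (rational root theorem: any rational root is an integer divisor of 60). Testing λ = 1:
  p(1) = 1 - 17 + 76 - 60 = 0  ✓
  Dividing out (λ - 1): p(λ) = (λ - 1)(λ² - 16λ + 60).
Step 3 — remaining eigenvalues from the quadratic λ² - 16λ + 60 = 0:
  Δ = 16² - 4·60 = 256 - 240 = 16,  λ = (16 ± √16)/2 = (16 ± 4)/2 = 10 or 6.
  Sorted: λ_1 = 10,  λ_2 = 6,  λ_3 = 1  (check: sum = 17 = tr ✓).

Step 4 — unit eigenvector for λ_1 = 10: v spans the null space of (Sigma - λ_1 I), whose rows are
  r_1 = (-1, -2, 2),  r_2 = (-2, -6, 2),  r_3 = (2, 2, -6).
  v is orthogonal to every row, so take v ∝ r_1 × r_2 = ((-2)·(2) - (2)·(-6), (2)·(-2) - (-1)·(2), (-1)·(-6) - (-2)·(-2)) = (8, -2, 2).
  Rescale (divide by 2): u = (4, -1, 1).
  ||u|| = √((4)² + (-1)² + (1)²) = √(18) ≈ 4.2426,  v_1 = u/||u|| ≈ (0.9428, -0.2357, 0.2357) (||v_1|| = 1).

λ_1 = 10,  λ_2 = 6,  λ_3 = 1;  v_1 ≈ (0.9428, -0.2357, 0.2357)


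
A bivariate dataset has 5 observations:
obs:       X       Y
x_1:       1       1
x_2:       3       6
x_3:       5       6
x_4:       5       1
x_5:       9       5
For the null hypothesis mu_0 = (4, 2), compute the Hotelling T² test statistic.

Step 1 — sample mean vector:
  mean(X) = (1 + 3 + 5 + 5 + 9) / 5 = 23/5 = 4.6
  mean(Y) = (1 + 6 + 6 + 1 + 5) / 5 = 19/5 = 3.8
  x̄ = (4.6, 3.8),  deviation x̄ - mu_0 = (4.6, 3.8) - (4, 2) = (0.6, 1.8).

Step 2 — sample covariance matrix, S[i,j] = (1/(n-1)) · Σ_k (x_{k,i} - mean_i) · (x_{k,j} - mean_j), divisor n-1 = 4:
  S[X,X] = ((-3.6)·(-3.6) + (-1.6)·(-1.6) + (0.4)·(0.4) + (0.4)·(0.4) + (4.4)·(4.4)) / 4 = 35.2/4 = 8.8
  S[X,Y] = ((-3.6)·(-2.8) + (-1.6)·(2.2) + (0.4)·(2.2) + (0.4)·(-2.8) + (4.4)·(1.2)) / 4 = 11.6/4 = 2.9
  S[Y,Y] = ((-2.8)·(-2.8) + (2.2)·(2.2) + (2.2)·(2.2) + (-2.8)·(-2.8) + (1.2)·(1.2)) / 4 = 26.8/4 = 6.7
  S = [[8.8, 2.9],
 [2.9, 6.7]].

Step 3 — invert S. det(S) = 8.8·6.7 - (2.9)² = 50.55.
  S^{-1} = (1/det) · [[d, -b], [-b, a]] = [[0.1325, -0.0574],
 [-0.0574, 0.1741]].

Step 4 — quadratic form (x̄ - mu_0)^T · S^{-1} · (x̄ - mu_0):
  S^{-1} · (x̄ - mu_0) = (-0.0237, 0.2789),
  (x̄ - mu_0)^T · [...] = (0.6)·(-0.0237) + (1.8)·(0.2789) = 0.4878.

Step 5 — scale by n: T² = 5 · 0.4878 = 2.4392.

T² ≈ 2.4392


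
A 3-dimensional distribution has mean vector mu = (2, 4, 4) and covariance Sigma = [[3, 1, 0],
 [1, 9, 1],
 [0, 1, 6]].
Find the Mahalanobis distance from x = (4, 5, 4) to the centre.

Step 1 — centre the observation: (x - mu) = (2, 1, 0).

Step 2 — invert Sigma (cofactor / det for 3×3, or solve directly):
  Sigma^{-1} = [[0.3464, -0.0392, 0.0065],
 [-0.0392, 0.1176, -0.0196],
 [0.0065, -0.0196, 0.1699]].

Step 3 — form the quadratic (x - mu)^T · Sigma^{-1} · (x - mu):
  Sigma^{-1} · (x - mu) = (0.6536, 0.0392, -0.0065).
  (x - mu)^T · [Sigma^{-1} · (x - mu)] = (2)·(0.6536) + (1)·(0.0392) + (0)·(-0.0065) = 1.3464.

Step 4 — take square root: d = √(1.3464) ≈ 1.1603.

d(x, mu) = √(1.3464) ≈ 1.1603


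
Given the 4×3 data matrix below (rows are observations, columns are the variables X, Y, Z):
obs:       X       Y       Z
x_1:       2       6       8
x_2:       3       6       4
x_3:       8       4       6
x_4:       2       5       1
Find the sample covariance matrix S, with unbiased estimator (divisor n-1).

Step 1 — column means:
  mean(X) = (2 + 3 + 8 + 2) / 4 = 15/4 = 3.75
  mean(Y) = (6 + 6 + 4 + 5) / 4 = 21/4 = 5.25
  mean(Z) = (8 + 4 + 6 + 1) / 4 = 19/4 = 4.75

Step 2 — sample covariance S[i,j] = (1/(n-1)) · Σ_k (x_{k,i} - mean_i) · (x_{k,j} - mean_j), with n-1 = 3.
  S[X,X] = ((-1.75)·(-1.75) + (-0.75)·(-0.75) + (4.25)·(4.25) + (-1.75)·(-1.75)) / 3 = 24.75/3 = 8.25
  S[X,Y] = ((-1.75)·(0.75) + (-0.75)·(0.75) + (4.25)·(-1.25) + (-1.75)·(-0.25)) / 3 = -6.75/3 = -2.25
  S[X,Z] = ((-1.75)·(3.25) + (-0.75)·(-0.75) + (4.25)·(1.25) + (-1.75)·(-3.75)) / 3 = 6.75/3 = 2.25
  S[Y,Y] = ((0.75)·(0.75) + (0.75)·(0.75) + (-1.25)·(-1.25) + (-0.25)·(-0.25)) / 3 = 2.75/3 = 0.9167
  S[Y,Z] = ((0.75)·(3.25) + (0.75)·(-0.75) + (-1.25)·(1.25) + (-0.25)·(-3.75)) / 3 = 1.25/3 = 0.4167
  S[Z,Z] = ((3.25)·(3.25) + (-0.75)·(-0.75) + (1.25)·(1.25) + (-3.75)·(-3.75)) / 3 = 26.75/3 = 8.9167

S is symmetric (S[j,i] = S[i,j]). Assembling:

S = [[8.25, -2.25, 2.25],
 [-2.25, 0.9167, 0.4167],
 [2.25, 0.4167, 8.9167]]


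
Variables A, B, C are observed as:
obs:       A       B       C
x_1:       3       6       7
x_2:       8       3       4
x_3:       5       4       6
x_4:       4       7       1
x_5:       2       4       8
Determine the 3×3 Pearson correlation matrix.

Step 1 — column means:
  mean(A) = (3 + 8 + 5 + 4 + 2) / 5 = 22/5 = 4.4
  mean(B) = (6 + 3 + 4 + 7 + 4) / 5 = 24/5 = 4.8
  mean(C) = (7 + 4 + 6 + 1 + 8) / 5 = 26/5 = 5.2

Step 2 — sample variances and covariances s[i,j] = (1/(n-1)) · Σ_k (x_{k,i} - mean_i) · (x_{k,j} - mean_j), with n-1 = 4:
  s[A,A] = ((-1.4)·(-1.4) + (3.6)·(3.6) + (0.6)·(0.6) + (-0.4)·(-0.4) + (-2.4)·(-2.4)) / 4 = 21.2/4 = 5.3
  s[A,B] = ((-1.4)·(1.2) + (3.6)·(-1.8) + (0.6)·(-0.8) + (-0.4)·(2.2) + (-2.4)·(-0.8)) / 4 = -7.6/4 = -1.9
  s[A,C] = ((-1.4)·(1.8) + (3.6)·(-1.2) + (0.6)·(0.8) + (-0.4)·(-4.2) + (-2.4)·(2.8)) / 4 = -11.4/4 = -2.85
  s[B,B] = ((1.2)·(1.2) + (-1.8)·(-1.8) + (-0.8)·(-0.8) + (2.2)·(2.2) + (-0.8)·(-0.8)) / 4 = 10.8/4 = 2.7
  s[B,C] = ((1.2)·(1.8) + (-1.8)·(-1.2) + (-0.8)·(0.8) + (2.2)·(-4.2) + (-0.8)·(2.8)) / 4 = -7.8/4 = -1.95
  s[C,C] = ((1.8)·(1.8) + (-1.2)·(-1.2) + (0.8)·(0.8) + (-4.2)·(-4.2) + (2.8)·(2.8)) / 4 = 30.8/4 = 7.7
  Sample standard deviations s_i = √(s[i,i]):
  s(A) = √(5.3) = 2.3022
  s(B) = √(2.7) = 1.6432
  s(C) = √(7.7) = 2.7749

Step 3 — r_{ij} = s_{ij} / (s_i · s_j):
  r[A,A] = 1 (diagonal).
  r[A,B] = -1.9 / (2.3022 · 1.6432) = -1.9 / 3.7829 = -0.5023
  r[A,C] = -2.85 / (2.3022 · 2.7749) = -2.85 / 6.3883 = -0.4461
  r[B,B] = 1 (diagonal).
  r[B,C] = -1.95 / (1.6432 · 2.7749) = -1.95 / 4.5596 = -0.4277
  r[C,C] = 1 (diagonal).

R is symmetric with unit diagonal. Assembling:

R = [[1, -0.5023, -0.4461],
 [-0.5023, 1, -0.4277],
 [-0.4461, -0.4277, 1]]


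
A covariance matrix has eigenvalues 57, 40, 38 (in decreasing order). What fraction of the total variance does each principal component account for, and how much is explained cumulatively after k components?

Step 1 — total variance = trace(Sigma) = Σ λ_i = 57 + 40 + 38 = 135.

Step 2 — fraction explained by component i = λ_i / Σ λ:
  PC1: 57/135 = 0.4222
  PC2: 40/135 = 0.2963
  PC3: 38/135 = 0.2815

Step 3 — cumulative fraction after k components = (λ_1 + ... + λ_k) / Σ λ:
  k = 1: 57/135 = 0.4222
  k = 2: (57 + 40)/135 = 97/135 = 0.7185
  k = 3: (57 + 40 + 38)/135 = 135/135 = 1

Summary (fraction, with percent):

explained: PC1 0.4222 (42.22%), PC2 0.2963 (29.63%), PC3 0.2815 (28.15%);  cumulative: 0.4222, 0.7185, 1


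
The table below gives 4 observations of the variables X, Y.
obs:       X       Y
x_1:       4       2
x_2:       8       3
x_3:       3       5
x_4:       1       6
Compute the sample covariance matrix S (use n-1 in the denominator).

Step 1 — column means:
  mean(X) = (4 + 8 + 3 + 1) / 4 = 16/4 = 4
  mean(Y) = (2 + 3 + 5 + 6) / 4 = 16/4 = 4

Step 2 — sample covariance S[i,j] = (1/(n-1)) · Σ_k (x_{k,i} - mean_i) · (x_{k,j} - mean_j), with n-1 = 3.
  S[X,X] = ((0)·(0) + (4)·(4) + (-1)·(-1) + (-3)·(-3)) / 3 = 26/3 = 8.6667
  S[X,Y] = ((0)·(-2) + (4)·(-1) + (-1)·(1) + (-3)·(2)) / 3 = -11/3 = -3.6667
  S[Y,Y] = ((-2)·(-2) + (-1)·(-1) + (1)·(1) + (2)·(2)) / 3 = 10/3 = 3.3333

S is symmetric (S[j,i] = S[i,j]). Assembling:

S = [[8.6667, -3.6667],
 [-3.6667, 3.3333]]


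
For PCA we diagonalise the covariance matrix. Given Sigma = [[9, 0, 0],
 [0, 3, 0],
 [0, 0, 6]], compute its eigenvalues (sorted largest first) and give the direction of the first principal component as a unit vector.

Step 1 — characteristic polynomial p(λ) = det(λI - Sigma) = λ³ - tr·λ² + c_1·λ - det, where tr = trace, c_1 = sum of the principal 2×2 minors, det = det(Sigma):
  tr = 9 + 3 + 6 = 18,
  c_1 = (9·3 - (0)²) + (9·6 - (0)²) + (3·6 - (0)²) = 27 + 54 + 18 = 99,
  det = 9·(3·6 - (0)²) - (0)·((0)·6 - (0)·(0)) + (0)·((0)·(0) - 3·(0)) = 9·(18) - (0)·(0) + (0)·(0) = 162.
  So p(λ) = λ³ - 18λ² + 99λ - 162.
Step 2 — look for an integer root (rational root theorem: any rational root is an integer divisor of 162). Testing λ = 3:
  p(3) = 27 - 162 + 297 - 162 = 0  ✓
  Dividing out (λ - 3): p(λ) = (λ - 3)(λ² - 15λ + 54).
Step 3 — remaining eigenvalues from the quadratic λ² - 15λ + 54 = 0:
  Δ = 15² - 4·54 = 225 - 216 = 9,  λ = (15 ± √9)/2 = (15 ± 3)/2 = 9 or 6.
  Sorted: λ_1 = 9,  λ_2 = 6,  λ_3 = 3  (check: sum = 18 = tr ✓).

Step 4 — unit eigenvector for λ_1 = 9: v spans the null space of (Sigma - λ_1 I), whose rows are
  r_1 = (0, 0, 0),  r_2 = (0, -6, 0),  r_3 = (0, 0, -3).
  v is orthogonal to every row, so take v ∝ r_2 × r_3 = ((-6)·(-3) - (0)·(0), (0)·(0) - (0)·(-3), (0)·(0) - (-6)·(0)) = (18, 0, 0).
  Rescale (divide by 18): u = (1, 0, 0).
  ||u|| = √((1)² + (0)² + (0)²) = √(1) = 1,  v_1 = u/||u|| ≈ (1, 0, 0) (||v_1|| = 1).

λ_1 = 9,  λ_2 = 6,  λ_3 = 3;  v_1 ≈ (1, 0, 0)


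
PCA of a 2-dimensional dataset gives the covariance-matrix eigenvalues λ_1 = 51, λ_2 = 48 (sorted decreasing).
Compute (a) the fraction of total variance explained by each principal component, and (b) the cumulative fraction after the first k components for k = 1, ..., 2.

Step 1 — total variance = trace(Sigma) = Σ λ_i = 51 + 48 = 99.

Step 2 — fraction explained by component i = λ_i / Σ λ:
  PC1: 51/99 = 0.5152
  PC2: 48/99 = 0.4848

Step 3 — cumulative fraction after k components = (λ_1 + ... + λ_k) / Σ λ:
  k = 1: 51/99 = 0.5152
  k = 2: (51 + 48)/99 = 99/99 = 1

Summary (fraction, with percent):

explained: PC1 0.5152 (51.52%), PC2 0.4848 (48.48%);  cumulative: 0.5152, 1


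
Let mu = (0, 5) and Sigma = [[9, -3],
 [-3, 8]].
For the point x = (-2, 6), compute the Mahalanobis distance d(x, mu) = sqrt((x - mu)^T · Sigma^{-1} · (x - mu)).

Step 1 — centre the observation: (x - mu) = (-2, 1).

Step 2 — invert Sigma. det(Sigma) = 9·8 - (-3)² = 63.
  Sigma^{-1} = (1/det) · [[d, -b], [-b, a]] = [[0.127, 0.0476],
 [0.0476, 0.1429]].

Step 3 — form the quadratic (x - mu)^T · Sigma^{-1} · (x - mu):
  Sigma^{-1} · (x - mu) = (-0.2063, 0.0476).
  (x - mu)^T · [Sigma^{-1} · (x - mu)] = (-2)·(-0.2063) + (1)·(0.0476) = 0.4603.

Step 4 — take square root: d = √(0.4603) ≈ 0.6785.

d(x, mu) = √(0.4603) ≈ 0.6785


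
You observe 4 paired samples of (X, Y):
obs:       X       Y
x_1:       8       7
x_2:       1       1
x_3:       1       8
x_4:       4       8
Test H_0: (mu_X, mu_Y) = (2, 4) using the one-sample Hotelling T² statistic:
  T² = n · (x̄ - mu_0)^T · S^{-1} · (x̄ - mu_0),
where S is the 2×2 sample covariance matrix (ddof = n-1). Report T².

Step 1 — sample mean vector:
  mean(X) = (8 + 1 + 1 + 4) / 4 = 14/4 = 3.5
  mean(Y) = (7 + 1 + 8 + 8) / 4 = 24/4 = 6
  x̄ = (3.5, 6),  deviation x̄ - mu_0 = (3.5, 6) - (2, 4) = (1.5, 2).

Step 2 — sample covariance matrix, S[i,j] = (1/(n-1)) · Σ_k (x_{k,i} - mean_i) · (x_{k,j} - mean_j), divisor n-1 = 3:
  S[X,X] = ((4.5)·(4.5) + (-2.5)·(-2.5) + (-2.5)·(-2.5) + (0.5)·(0.5)) / 3 = 33/3 = 11
  S[X,Y] = ((4.5)·(1) + (-2.5)·(-5) + (-2.5)·(2) + (0.5)·(2)) / 3 = 13/3 = 4.3333
  S[Y,Y] = ((1)·(1) + (-5)·(-5) + (2)·(2) + (2)·(2)) / 3 = 34/3 = 11.3333
  S = [[11, 4.3333],
 [4.3333, 11.3333]].

Step 3 — invert S. det(S) = 11·11.3333 - (4.3333)² = 105.8889.
  S^{-1} = (1/det) · [[d, -b], [-b, a]] = [[0.107, -0.0409],
 [-0.0409, 0.1039]].

Step 4 — quadratic form (x̄ - mu_0)^T · S^{-1} · (x̄ - mu_0):
  S^{-1} · (x̄ - mu_0) = (0.0787, 0.1464),
  (x̄ - mu_0)^T · [...] = (1.5)·(0.0787) + (2)·(0.1464) = 0.4108.

Step 5 — scale by n: T² = 4 · 0.4108 = 1.6432.

T² ≈ 1.6432


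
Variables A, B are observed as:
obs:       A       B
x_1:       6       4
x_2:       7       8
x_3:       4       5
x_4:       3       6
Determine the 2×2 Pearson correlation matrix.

Step 1 — column means:
  mean(A) = (6 + 7 + 4 + 3) / 4 = 20/4 = 5
  mean(B) = (4 + 8 + 5 + 6) / 4 = 23/4 = 5.75

Step 2 — sample variances and covariances s[i,j] = (1/(n-1)) · Σ_k (x_{k,i} - mean_i) · (x_{k,j} - mean_j), with n-1 = 3:
  s[A,A] = ((1)·(1) + (2)·(2) + (-1)·(-1) + (-2)·(-2)) / 3 = 10/3 = 3.3333
  s[A,B] = ((1)·(-1.75) + (2)·(2.25) + (-1)·(-0.75) + (-2)·(0.25)) / 3 = 3/3 = 1
  s[B,B] = ((-1.75)·(-1.75) + (2.25)·(2.25) + (-0.75)·(-0.75) + (0.25)·(0.25)) / 3 = 8.75/3 = 2.9167
  Sample standard deviations s_i = √(s[i,i]):
  s(A) = √(3.3333) = 1.8257
  s(B) = √(2.9167) = 1.7078

Step 3 — r_{ij} = s_{ij} / (s_i · s_j):
  r[A,A] = 1 (diagonal).
  r[A,B] = 1 / (1.8257 · 1.7078) = 1 / 3.118 = 0.3207
  r[B,B] = 1 (diagonal).

R is symmetric with unit diagonal. Assembling:

R = [[1, 0.3207],
 [0.3207, 1]]


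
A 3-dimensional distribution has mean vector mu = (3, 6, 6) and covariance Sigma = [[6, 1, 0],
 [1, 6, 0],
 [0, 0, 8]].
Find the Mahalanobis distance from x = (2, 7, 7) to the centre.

Step 1 — centre the observation: (x - mu) = (-1, 1, 1).

Step 2 — invert Sigma (cofactor / det for 3×3, or solve directly):
  Sigma^{-1} = [[0.1714, -0.0286, 0],
 [-0.0286, 0.1714, 0],
 [0, 0, 0.125]].

Step 3 — form the quadratic (x - mu)^T · Sigma^{-1} · (x - mu):
  Sigma^{-1} · (x - mu) = (-0.2, 0.2, 0.125).
  (x - mu)^T · [Sigma^{-1} · (x - mu)] = (-1)·(-0.2) + (1)·(0.2) + (1)·(0.125) = 0.525.

Step 4 — take square root: d = √(0.525) ≈ 0.7246.

d(x, mu) = √(0.525) ≈ 0.7246


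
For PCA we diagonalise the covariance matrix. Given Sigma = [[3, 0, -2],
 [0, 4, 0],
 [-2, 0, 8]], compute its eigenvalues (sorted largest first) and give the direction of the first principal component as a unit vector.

Step 1 — characteristic polynomial p(λ) = det(λI - Sigma) = λ³ - tr·λ² + c_1·λ - det, where tr = trace, c_1 = sum of the principal 2×2 minors, det = det(Sigma):
  tr = 3 + 4 + 8 = 15,
  c_1 = (3·4 - (0)²) + (3·8 - (-2)²) + (4·8 - (0)²) = 12 + 20 + 32 = 64,
  det = 3·(4·8 - (0)²) - (0)·((0)·8 - (0)·(-2)) + (-2)·((0)·(0) - 4·(-2)) = 3·(32) - (0)·(0) + (-2)·(8) = 80.
  So p(λ) = λ³ - 15λ² + 64λ - 80.
Step 2 — look for an integer root (rational root theorem: any rational root is an integer divisor of 80). Testing λ = 4:
  p(4) = 64 - 240 + 256 - 80 = 0  ✓
  Dividing out (λ - 4): p(λ) = (λ - 4)(λ² - 11λ + 20).
Step 3 — remaining eigenvalues from the quadratic λ² - 11λ + 20 = 0:
  Δ = 11² - 4·20 = 121 - 80 = 41,  λ = (11 ± √41)/2 = (11 ± 6.4031)/2 ≈ 8.7016 or 2.2984.
  Sorted: λ_1 = 8.7016,  λ_2 = 4,  λ_3 = 2.2984  (check: sum = 15 = tr ✓).

Step 4 — unit eigenvector for λ_1 ≈ 8.7016: v spans the null space of (Sigma - λ_1 I), whose rows are
  r_1 = (-5.7016, 0, -2),  r_2 = (0, -4.7016, 0),  r_3 = (-2, 0, -0.7016).
  v is orthogonal to every row, so take v ∝ r_1 × r_2 = ((0)·(0) - (-2)·(-4.7016), (-2)·(0) - (-5.7016)·(0), (-5.7016)·(-4.7016) - (0)·(0)) ≈ (-9.4031, 0, 26.8062).
  Rescale (multiply by -1 so the first nonzero entry is positive): u = (9.4031, 0, -26.8062).
  ||u|| = √((9.4031)² + (0)² + (-26.8062)²) = √(806.9937) ≈ 28.4076,  v_1 = u/||u|| ≈ (0.331, 0, -0.9436) (||v_1|| = 1).

λ_1 = 8.7016,  λ_2 = 4,  λ_3 = 2.2984;  v_1 ≈ (0.331, 0, -0.9436)


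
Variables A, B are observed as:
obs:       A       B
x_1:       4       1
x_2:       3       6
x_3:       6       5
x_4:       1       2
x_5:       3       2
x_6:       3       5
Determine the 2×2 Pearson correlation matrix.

Step 1 — column means:
  mean(A) = (4 + 3 + 6 + 1 + 3 + 3) / 6 = 20/6 = 3.3333
  mean(B) = (1 + 6 + 5 + 2 + 2 + 5) / 6 = 21/6 = 3.5

Step 2 — sample variances and covariances s[i,j] = (1/(n-1)) · Σ_k (x_{k,i} - mean_i) · (x_{k,j} - mean_j), with n-1 = 5:
  s[A,A] = ((0.6667)·(0.6667) + (-0.3333)·(-0.3333) + (2.6667)·(2.6667) + (-2.3333)·(-2.3333) + (-0.3333)·(-0.3333) + (-0.3333)·(-0.3333)) / 5 = 13.3333/5 = 2.6667
  s[A,B] = ((0.6667)·(-2.5) + (-0.3333)·(2.5) + (2.6667)·(1.5) + (-2.3333)·(-1.5) + (-0.3333)·(-1.5) + (-0.3333)·(1.5)) / 5 = 5/5 = 1
  s[B,B] = ((-2.5)·(-2.5) + (2.5)·(2.5) + (1.5)·(1.5) + (-1.5)·(-1.5) + (-1.5)·(-1.5) + (1.5)·(1.5)) / 5 = 21.5/5 = 4.3
  Sample standard deviations s_i = √(s[i,i]):
  s(A) = √(2.6667) = 1.633
  s(B) = √(4.3) = 2.0736

Step 3 — r_{ij} = s_{ij} / (s_i · s_j):
  r[A,A] = 1 (diagonal).
  r[A,B] = 1 / (1.633 · 2.0736) = 1 / 3.3862 = 0.2953
  r[B,B] = 1 (diagonal).

R is symmetric with unit diagonal. Assembling:

R = [[1, 0.2953],
 [0.2953, 1]]
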